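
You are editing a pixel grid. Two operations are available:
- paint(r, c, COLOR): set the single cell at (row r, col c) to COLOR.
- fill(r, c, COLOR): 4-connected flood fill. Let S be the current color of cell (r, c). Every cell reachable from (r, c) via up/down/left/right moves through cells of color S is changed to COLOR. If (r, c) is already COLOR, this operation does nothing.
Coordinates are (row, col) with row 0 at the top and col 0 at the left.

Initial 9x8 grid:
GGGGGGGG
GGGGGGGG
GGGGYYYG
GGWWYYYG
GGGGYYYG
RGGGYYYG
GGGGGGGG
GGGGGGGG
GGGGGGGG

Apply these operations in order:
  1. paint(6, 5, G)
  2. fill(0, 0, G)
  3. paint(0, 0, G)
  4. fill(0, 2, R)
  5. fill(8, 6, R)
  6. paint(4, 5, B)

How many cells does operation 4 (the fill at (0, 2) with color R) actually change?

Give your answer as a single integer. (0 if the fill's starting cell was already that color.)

Answer: 57

Derivation:
After op 1 paint(6,5,G):
GGGGGGGG
GGGGGGGG
GGGGYYYG
GGWWYYYG
GGGGYYYG
RGGGYYYG
GGGGGGGG
GGGGGGGG
GGGGGGGG
After op 2 fill(0,0,G) [0 cells changed]:
GGGGGGGG
GGGGGGGG
GGGGYYYG
GGWWYYYG
GGGGYYYG
RGGGYYYG
GGGGGGGG
GGGGGGGG
GGGGGGGG
After op 3 paint(0,0,G):
GGGGGGGG
GGGGGGGG
GGGGYYYG
GGWWYYYG
GGGGYYYG
RGGGYYYG
GGGGGGGG
GGGGGGGG
GGGGGGGG
After op 4 fill(0,2,R) [57 cells changed]:
RRRRRRRR
RRRRRRRR
RRRRYYYR
RRWWYYYR
RRRRYYYR
RRRRYYYR
RRRRRRRR
RRRRRRRR
RRRRRRRR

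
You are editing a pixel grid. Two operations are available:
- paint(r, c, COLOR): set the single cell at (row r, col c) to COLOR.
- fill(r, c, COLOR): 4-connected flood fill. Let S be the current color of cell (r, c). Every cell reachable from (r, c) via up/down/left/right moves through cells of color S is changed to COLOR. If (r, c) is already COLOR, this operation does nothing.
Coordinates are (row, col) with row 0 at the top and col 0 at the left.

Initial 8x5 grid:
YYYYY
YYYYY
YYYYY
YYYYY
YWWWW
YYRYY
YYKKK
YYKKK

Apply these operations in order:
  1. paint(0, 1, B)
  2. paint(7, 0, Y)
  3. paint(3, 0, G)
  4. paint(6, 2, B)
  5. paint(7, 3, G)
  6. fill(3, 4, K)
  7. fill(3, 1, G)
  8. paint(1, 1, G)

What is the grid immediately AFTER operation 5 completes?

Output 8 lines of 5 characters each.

Answer: YBYYY
YYYYY
YYYYY
GYYYY
YWWWW
YYRYY
YYBKK
YYKGK

Derivation:
After op 1 paint(0,1,B):
YBYYY
YYYYY
YYYYY
YYYYY
YWWWW
YYRYY
YYKKK
YYKKK
After op 2 paint(7,0,Y):
YBYYY
YYYYY
YYYYY
YYYYY
YWWWW
YYRYY
YYKKK
YYKKK
After op 3 paint(3,0,G):
YBYYY
YYYYY
YYYYY
GYYYY
YWWWW
YYRYY
YYKKK
YYKKK
After op 4 paint(6,2,B):
YBYYY
YYYYY
YYYYY
GYYYY
YWWWW
YYRYY
YYBKK
YYKKK
After op 5 paint(7,3,G):
YBYYY
YYYYY
YYYYY
GYYYY
YWWWW
YYRYY
YYBKK
YYKGK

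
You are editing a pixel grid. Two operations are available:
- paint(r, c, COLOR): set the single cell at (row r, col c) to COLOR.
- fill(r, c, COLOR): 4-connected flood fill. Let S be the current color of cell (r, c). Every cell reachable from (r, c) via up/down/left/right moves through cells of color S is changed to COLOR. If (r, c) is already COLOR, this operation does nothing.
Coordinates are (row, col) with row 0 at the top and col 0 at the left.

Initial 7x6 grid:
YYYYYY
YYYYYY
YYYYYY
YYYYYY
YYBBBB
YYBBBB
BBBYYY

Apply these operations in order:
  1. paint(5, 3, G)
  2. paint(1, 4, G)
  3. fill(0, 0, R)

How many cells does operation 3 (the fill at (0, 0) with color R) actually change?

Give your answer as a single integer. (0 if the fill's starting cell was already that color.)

After op 1 paint(5,3,G):
YYYYYY
YYYYYY
YYYYYY
YYYYYY
YYBBBB
YYBGBB
BBBYYY
After op 2 paint(1,4,G):
YYYYYY
YYYYGY
YYYYYY
YYYYYY
YYBBBB
YYBGBB
BBBYYY
After op 3 fill(0,0,R) [27 cells changed]:
RRRRRR
RRRRGR
RRRRRR
RRRRRR
RRBBBB
RRBGBB
BBBYYY

Answer: 27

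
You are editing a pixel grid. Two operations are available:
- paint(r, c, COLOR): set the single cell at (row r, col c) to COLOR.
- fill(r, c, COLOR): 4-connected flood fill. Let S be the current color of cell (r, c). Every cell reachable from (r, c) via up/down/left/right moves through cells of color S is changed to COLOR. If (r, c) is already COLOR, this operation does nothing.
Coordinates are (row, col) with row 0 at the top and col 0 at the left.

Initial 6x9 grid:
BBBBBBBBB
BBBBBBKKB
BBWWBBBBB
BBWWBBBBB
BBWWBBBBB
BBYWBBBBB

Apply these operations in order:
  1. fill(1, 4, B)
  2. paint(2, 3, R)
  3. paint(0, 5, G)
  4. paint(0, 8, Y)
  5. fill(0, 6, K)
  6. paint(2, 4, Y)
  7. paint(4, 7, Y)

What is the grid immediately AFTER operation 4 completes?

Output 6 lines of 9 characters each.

After op 1 fill(1,4,B) [0 cells changed]:
BBBBBBBBB
BBBBBBKKB
BBWWBBBBB
BBWWBBBBB
BBWWBBBBB
BBYWBBBBB
After op 2 paint(2,3,R):
BBBBBBBBB
BBBBBBKKB
BBWRBBBBB
BBWWBBBBB
BBWWBBBBB
BBYWBBBBB
After op 3 paint(0,5,G):
BBBBBGBBB
BBBBBBKKB
BBWRBBBBB
BBWWBBBBB
BBWWBBBBB
BBYWBBBBB
After op 4 paint(0,8,Y):
BBBBBGBBY
BBBBBBKKB
BBWRBBBBB
BBWWBBBBB
BBWWBBBBB
BBYWBBBBB

Answer: BBBBBGBBY
BBBBBBKKB
BBWRBBBBB
BBWWBBBBB
BBWWBBBBB
BBYWBBBBB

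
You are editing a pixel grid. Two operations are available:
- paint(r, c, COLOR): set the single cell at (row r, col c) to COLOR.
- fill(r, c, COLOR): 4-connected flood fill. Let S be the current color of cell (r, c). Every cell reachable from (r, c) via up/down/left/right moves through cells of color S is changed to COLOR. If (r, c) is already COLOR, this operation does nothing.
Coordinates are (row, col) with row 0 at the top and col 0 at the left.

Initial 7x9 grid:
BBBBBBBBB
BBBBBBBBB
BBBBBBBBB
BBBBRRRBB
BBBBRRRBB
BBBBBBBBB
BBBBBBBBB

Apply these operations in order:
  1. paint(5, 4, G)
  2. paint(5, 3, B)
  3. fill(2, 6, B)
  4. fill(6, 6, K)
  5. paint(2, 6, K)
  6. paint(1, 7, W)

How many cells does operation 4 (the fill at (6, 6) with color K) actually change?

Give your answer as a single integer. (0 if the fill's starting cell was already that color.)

Answer: 56

Derivation:
After op 1 paint(5,4,G):
BBBBBBBBB
BBBBBBBBB
BBBBBBBBB
BBBBRRRBB
BBBBRRRBB
BBBBGBBBB
BBBBBBBBB
After op 2 paint(5,3,B):
BBBBBBBBB
BBBBBBBBB
BBBBBBBBB
BBBBRRRBB
BBBBRRRBB
BBBBGBBBB
BBBBBBBBB
After op 3 fill(2,6,B) [0 cells changed]:
BBBBBBBBB
BBBBBBBBB
BBBBBBBBB
BBBBRRRBB
BBBBRRRBB
BBBBGBBBB
BBBBBBBBB
After op 4 fill(6,6,K) [56 cells changed]:
KKKKKKKKK
KKKKKKKKK
KKKKKKKKK
KKKKRRRKK
KKKKRRRKK
KKKKGKKKK
KKKKKKKKK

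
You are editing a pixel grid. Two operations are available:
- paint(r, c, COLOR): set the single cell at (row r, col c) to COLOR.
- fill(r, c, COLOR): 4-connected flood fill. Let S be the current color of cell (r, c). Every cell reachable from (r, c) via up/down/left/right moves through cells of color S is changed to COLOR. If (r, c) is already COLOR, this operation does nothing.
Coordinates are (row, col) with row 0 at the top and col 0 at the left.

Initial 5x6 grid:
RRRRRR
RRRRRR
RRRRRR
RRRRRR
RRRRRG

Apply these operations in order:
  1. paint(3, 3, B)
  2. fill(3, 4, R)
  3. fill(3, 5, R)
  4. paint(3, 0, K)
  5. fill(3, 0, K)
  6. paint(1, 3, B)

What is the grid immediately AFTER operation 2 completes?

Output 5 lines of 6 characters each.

Answer: RRRRRR
RRRRRR
RRRRRR
RRRBRR
RRRRRG

Derivation:
After op 1 paint(3,3,B):
RRRRRR
RRRRRR
RRRRRR
RRRBRR
RRRRRG
After op 2 fill(3,4,R) [0 cells changed]:
RRRRRR
RRRRRR
RRRRRR
RRRBRR
RRRRRG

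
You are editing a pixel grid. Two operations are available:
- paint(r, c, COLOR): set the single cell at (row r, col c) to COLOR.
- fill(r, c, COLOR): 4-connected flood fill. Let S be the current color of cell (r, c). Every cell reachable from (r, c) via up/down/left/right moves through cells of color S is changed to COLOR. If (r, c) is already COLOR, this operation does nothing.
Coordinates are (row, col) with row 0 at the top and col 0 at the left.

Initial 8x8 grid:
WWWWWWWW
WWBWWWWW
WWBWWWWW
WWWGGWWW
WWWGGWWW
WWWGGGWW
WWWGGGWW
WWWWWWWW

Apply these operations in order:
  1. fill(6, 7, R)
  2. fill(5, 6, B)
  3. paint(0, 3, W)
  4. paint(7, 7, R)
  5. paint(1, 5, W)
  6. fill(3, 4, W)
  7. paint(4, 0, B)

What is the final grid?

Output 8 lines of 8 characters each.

After op 1 fill(6,7,R) [52 cells changed]:
RRRRRRRR
RRBRRRRR
RRBRRRRR
RRRGGRRR
RRRGGRRR
RRRGGGRR
RRRGGGRR
RRRRRRRR
After op 2 fill(5,6,B) [52 cells changed]:
BBBBBBBB
BBBBBBBB
BBBBBBBB
BBBGGBBB
BBBGGBBB
BBBGGGBB
BBBGGGBB
BBBBBBBB
After op 3 paint(0,3,W):
BBBWBBBB
BBBBBBBB
BBBBBBBB
BBBGGBBB
BBBGGBBB
BBBGGGBB
BBBGGGBB
BBBBBBBB
After op 4 paint(7,7,R):
BBBWBBBB
BBBBBBBB
BBBBBBBB
BBBGGBBB
BBBGGBBB
BBBGGGBB
BBBGGGBB
BBBBBBBR
After op 5 paint(1,5,W):
BBBWBBBB
BBBBBWBB
BBBBBBBB
BBBGGBBB
BBBGGBBB
BBBGGGBB
BBBGGGBB
BBBBBBBR
After op 6 fill(3,4,W) [10 cells changed]:
BBBWBBBB
BBBBBWBB
BBBBBBBB
BBBWWBBB
BBBWWBBB
BBBWWWBB
BBBWWWBB
BBBBBBBR
After op 7 paint(4,0,B):
BBBWBBBB
BBBBBWBB
BBBBBBBB
BBBWWBBB
BBBWWBBB
BBBWWWBB
BBBWWWBB
BBBBBBBR

Answer: BBBWBBBB
BBBBBWBB
BBBBBBBB
BBBWWBBB
BBBWWBBB
BBBWWWBB
BBBWWWBB
BBBBBBBR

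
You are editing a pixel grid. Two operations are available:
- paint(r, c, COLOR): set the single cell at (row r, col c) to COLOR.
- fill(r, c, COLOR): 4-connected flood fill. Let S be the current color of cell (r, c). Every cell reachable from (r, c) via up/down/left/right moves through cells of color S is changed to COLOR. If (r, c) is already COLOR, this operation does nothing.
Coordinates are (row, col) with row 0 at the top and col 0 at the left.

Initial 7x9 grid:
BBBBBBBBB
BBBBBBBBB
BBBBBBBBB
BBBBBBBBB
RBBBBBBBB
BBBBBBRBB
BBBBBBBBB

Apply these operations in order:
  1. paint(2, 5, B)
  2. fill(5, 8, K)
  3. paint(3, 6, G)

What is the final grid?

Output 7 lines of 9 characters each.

Answer: KKKKKKKKK
KKKKKKKKK
KKKKKKKKK
KKKKKKGKK
RKKKKKKKK
KKKKKKRKK
KKKKKKKKK

Derivation:
After op 1 paint(2,5,B):
BBBBBBBBB
BBBBBBBBB
BBBBBBBBB
BBBBBBBBB
RBBBBBBBB
BBBBBBRBB
BBBBBBBBB
After op 2 fill(5,8,K) [61 cells changed]:
KKKKKKKKK
KKKKKKKKK
KKKKKKKKK
KKKKKKKKK
RKKKKKKKK
KKKKKKRKK
KKKKKKKKK
After op 3 paint(3,6,G):
KKKKKKKKK
KKKKKKKKK
KKKKKKKKK
KKKKKKGKK
RKKKKKKKK
KKKKKKRKK
KKKKKKKKK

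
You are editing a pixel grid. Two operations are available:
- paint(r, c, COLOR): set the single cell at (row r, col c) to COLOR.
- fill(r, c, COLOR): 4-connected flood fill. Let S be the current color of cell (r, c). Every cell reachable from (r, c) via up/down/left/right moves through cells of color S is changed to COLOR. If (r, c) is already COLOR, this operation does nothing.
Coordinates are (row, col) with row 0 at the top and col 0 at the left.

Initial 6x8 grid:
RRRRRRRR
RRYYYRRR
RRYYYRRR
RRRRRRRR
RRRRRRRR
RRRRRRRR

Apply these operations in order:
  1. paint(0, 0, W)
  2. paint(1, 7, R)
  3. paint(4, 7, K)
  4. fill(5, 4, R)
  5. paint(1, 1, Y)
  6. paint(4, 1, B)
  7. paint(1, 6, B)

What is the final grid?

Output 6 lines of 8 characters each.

After op 1 paint(0,0,W):
WRRRRRRR
RRYYYRRR
RRYYYRRR
RRRRRRRR
RRRRRRRR
RRRRRRRR
After op 2 paint(1,7,R):
WRRRRRRR
RRYYYRRR
RRYYYRRR
RRRRRRRR
RRRRRRRR
RRRRRRRR
After op 3 paint(4,7,K):
WRRRRRRR
RRYYYRRR
RRYYYRRR
RRRRRRRR
RRRRRRRK
RRRRRRRR
After op 4 fill(5,4,R) [0 cells changed]:
WRRRRRRR
RRYYYRRR
RRYYYRRR
RRRRRRRR
RRRRRRRK
RRRRRRRR
After op 5 paint(1,1,Y):
WRRRRRRR
RYYYYRRR
RRYYYRRR
RRRRRRRR
RRRRRRRK
RRRRRRRR
After op 6 paint(4,1,B):
WRRRRRRR
RYYYYRRR
RRYYYRRR
RRRRRRRR
RBRRRRRK
RRRRRRRR
After op 7 paint(1,6,B):
WRRRRRRR
RYYYYRBR
RRYYYRRR
RRRRRRRR
RBRRRRRK
RRRRRRRR

Answer: WRRRRRRR
RYYYYRBR
RRYYYRRR
RRRRRRRR
RBRRRRRK
RRRRRRRR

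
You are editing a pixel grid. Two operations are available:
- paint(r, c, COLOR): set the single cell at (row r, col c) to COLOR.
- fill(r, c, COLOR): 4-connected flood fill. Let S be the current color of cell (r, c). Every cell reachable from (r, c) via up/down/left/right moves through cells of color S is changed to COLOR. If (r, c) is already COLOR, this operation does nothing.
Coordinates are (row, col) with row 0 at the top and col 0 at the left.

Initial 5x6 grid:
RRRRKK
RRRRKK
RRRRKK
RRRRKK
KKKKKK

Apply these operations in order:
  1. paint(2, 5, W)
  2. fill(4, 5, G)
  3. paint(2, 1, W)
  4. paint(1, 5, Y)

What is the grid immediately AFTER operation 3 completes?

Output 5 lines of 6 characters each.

Answer: RRRRGG
RRRRGG
RWRRGW
RRRRGG
GGGGGG

Derivation:
After op 1 paint(2,5,W):
RRRRKK
RRRRKK
RRRRKW
RRRRKK
KKKKKK
After op 2 fill(4,5,G) [13 cells changed]:
RRRRGG
RRRRGG
RRRRGW
RRRRGG
GGGGGG
After op 3 paint(2,1,W):
RRRRGG
RRRRGG
RWRRGW
RRRRGG
GGGGGG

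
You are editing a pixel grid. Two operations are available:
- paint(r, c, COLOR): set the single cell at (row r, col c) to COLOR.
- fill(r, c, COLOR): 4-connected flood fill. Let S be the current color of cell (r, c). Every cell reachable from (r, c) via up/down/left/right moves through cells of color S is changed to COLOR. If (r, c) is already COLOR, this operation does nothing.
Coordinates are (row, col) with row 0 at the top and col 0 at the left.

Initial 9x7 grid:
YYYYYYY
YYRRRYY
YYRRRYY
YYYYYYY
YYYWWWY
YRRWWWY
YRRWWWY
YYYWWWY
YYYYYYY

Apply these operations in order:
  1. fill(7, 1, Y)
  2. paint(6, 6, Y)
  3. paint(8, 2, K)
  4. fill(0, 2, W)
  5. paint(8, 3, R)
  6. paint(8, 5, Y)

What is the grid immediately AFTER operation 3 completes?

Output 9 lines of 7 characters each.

After op 1 fill(7,1,Y) [0 cells changed]:
YYYYYYY
YYRRRYY
YYRRRYY
YYYYYYY
YYYWWWY
YRRWWWY
YRRWWWY
YYYWWWY
YYYYYYY
After op 2 paint(6,6,Y):
YYYYYYY
YYRRRYY
YYRRRYY
YYYYYYY
YYYWWWY
YRRWWWY
YRRWWWY
YYYWWWY
YYYYYYY
After op 3 paint(8,2,K):
YYYYYYY
YYRRRYY
YYRRRYY
YYYYYYY
YYYWWWY
YRRWWWY
YRRWWWY
YYYWWWY
YYKYYYY

Answer: YYYYYYY
YYRRRYY
YYRRRYY
YYYYYYY
YYYWWWY
YRRWWWY
YRRWWWY
YYYWWWY
YYKYYYY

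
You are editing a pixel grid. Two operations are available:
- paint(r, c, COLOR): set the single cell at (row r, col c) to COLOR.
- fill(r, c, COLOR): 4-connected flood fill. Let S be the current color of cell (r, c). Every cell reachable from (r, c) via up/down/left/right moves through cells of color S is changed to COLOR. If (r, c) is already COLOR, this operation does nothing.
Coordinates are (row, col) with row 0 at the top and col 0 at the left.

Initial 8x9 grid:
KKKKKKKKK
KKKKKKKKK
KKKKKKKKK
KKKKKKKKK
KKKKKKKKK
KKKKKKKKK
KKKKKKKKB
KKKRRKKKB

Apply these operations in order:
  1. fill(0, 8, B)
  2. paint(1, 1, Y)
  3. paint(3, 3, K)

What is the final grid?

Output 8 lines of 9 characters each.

After op 1 fill(0,8,B) [68 cells changed]:
BBBBBBBBB
BBBBBBBBB
BBBBBBBBB
BBBBBBBBB
BBBBBBBBB
BBBBBBBBB
BBBBBBBBB
BBBRRBBBB
After op 2 paint(1,1,Y):
BBBBBBBBB
BYBBBBBBB
BBBBBBBBB
BBBBBBBBB
BBBBBBBBB
BBBBBBBBB
BBBBBBBBB
BBBRRBBBB
After op 3 paint(3,3,K):
BBBBBBBBB
BYBBBBBBB
BBBBBBBBB
BBBKBBBBB
BBBBBBBBB
BBBBBBBBB
BBBBBBBBB
BBBRRBBBB

Answer: BBBBBBBBB
BYBBBBBBB
BBBBBBBBB
BBBKBBBBB
BBBBBBBBB
BBBBBBBBB
BBBBBBBBB
BBBRRBBBB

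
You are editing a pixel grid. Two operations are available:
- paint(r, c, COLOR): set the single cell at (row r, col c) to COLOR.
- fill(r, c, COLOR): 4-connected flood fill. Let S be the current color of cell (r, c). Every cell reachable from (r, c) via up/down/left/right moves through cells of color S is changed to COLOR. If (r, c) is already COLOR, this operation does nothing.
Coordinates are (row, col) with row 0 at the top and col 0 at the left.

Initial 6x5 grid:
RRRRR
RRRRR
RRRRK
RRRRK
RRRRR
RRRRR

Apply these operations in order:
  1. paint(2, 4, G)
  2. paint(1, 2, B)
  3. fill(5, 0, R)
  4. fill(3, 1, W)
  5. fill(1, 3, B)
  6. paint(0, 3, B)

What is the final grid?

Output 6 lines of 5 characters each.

Answer: BBBBB
BBBBB
BBBBG
BBBBK
BBBBB
BBBBB

Derivation:
After op 1 paint(2,4,G):
RRRRR
RRRRR
RRRRG
RRRRK
RRRRR
RRRRR
After op 2 paint(1,2,B):
RRRRR
RRBRR
RRRRG
RRRRK
RRRRR
RRRRR
After op 3 fill(5,0,R) [0 cells changed]:
RRRRR
RRBRR
RRRRG
RRRRK
RRRRR
RRRRR
After op 4 fill(3,1,W) [27 cells changed]:
WWWWW
WWBWW
WWWWG
WWWWK
WWWWW
WWWWW
After op 5 fill(1,3,B) [27 cells changed]:
BBBBB
BBBBB
BBBBG
BBBBK
BBBBB
BBBBB
After op 6 paint(0,3,B):
BBBBB
BBBBB
BBBBG
BBBBK
BBBBB
BBBBB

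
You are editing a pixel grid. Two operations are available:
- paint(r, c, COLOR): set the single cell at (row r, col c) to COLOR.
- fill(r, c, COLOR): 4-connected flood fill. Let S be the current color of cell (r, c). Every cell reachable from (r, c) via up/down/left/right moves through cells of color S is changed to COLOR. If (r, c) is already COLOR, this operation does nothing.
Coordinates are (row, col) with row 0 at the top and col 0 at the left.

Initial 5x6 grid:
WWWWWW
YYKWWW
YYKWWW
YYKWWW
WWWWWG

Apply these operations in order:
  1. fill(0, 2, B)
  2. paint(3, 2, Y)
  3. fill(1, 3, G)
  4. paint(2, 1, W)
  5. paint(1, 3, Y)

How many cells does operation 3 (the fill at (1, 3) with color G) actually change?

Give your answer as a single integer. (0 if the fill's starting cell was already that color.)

Answer: 20

Derivation:
After op 1 fill(0,2,B) [20 cells changed]:
BBBBBB
YYKBBB
YYKBBB
YYKBBB
BBBBBG
After op 2 paint(3,2,Y):
BBBBBB
YYKBBB
YYKBBB
YYYBBB
BBBBBG
After op 3 fill(1,3,G) [20 cells changed]:
GGGGGG
YYKGGG
YYKGGG
YYYGGG
GGGGGG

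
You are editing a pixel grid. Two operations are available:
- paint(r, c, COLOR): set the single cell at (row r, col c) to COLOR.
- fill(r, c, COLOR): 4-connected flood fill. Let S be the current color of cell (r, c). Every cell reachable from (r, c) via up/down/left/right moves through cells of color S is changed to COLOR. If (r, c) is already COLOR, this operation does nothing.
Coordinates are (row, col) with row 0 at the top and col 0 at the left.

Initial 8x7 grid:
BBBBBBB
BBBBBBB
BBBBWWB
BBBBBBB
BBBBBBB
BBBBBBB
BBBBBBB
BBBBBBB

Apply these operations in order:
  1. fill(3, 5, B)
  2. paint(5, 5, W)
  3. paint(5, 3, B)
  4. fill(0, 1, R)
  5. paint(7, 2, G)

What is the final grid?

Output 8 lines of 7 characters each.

After op 1 fill(3,5,B) [0 cells changed]:
BBBBBBB
BBBBBBB
BBBBWWB
BBBBBBB
BBBBBBB
BBBBBBB
BBBBBBB
BBBBBBB
After op 2 paint(5,5,W):
BBBBBBB
BBBBBBB
BBBBWWB
BBBBBBB
BBBBBBB
BBBBBWB
BBBBBBB
BBBBBBB
After op 3 paint(5,3,B):
BBBBBBB
BBBBBBB
BBBBWWB
BBBBBBB
BBBBBBB
BBBBBWB
BBBBBBB
BBBBBBB
After op 4 fill(0,1,R) [53 cells changed]:
RRRRRRR
RRRRRRR
RRRRWWR
RRRRRRR
RRRRRRR
RRRRRWR
RRRRRRR
RRRRRRR
After op 5 paint(7,2,G):
RRRRRRR
RRRRRRR
RRRRWWR
RRRRRRR
RRRRRRR
RRRRRWR
RRRRRRR
RRGRRRR

Answer: RRRRRRR
RRRRRRR
RRRRWWR
RRRRRRR
RRRRRRR
RRRRRWR
RRRRRRR
RRGRRRR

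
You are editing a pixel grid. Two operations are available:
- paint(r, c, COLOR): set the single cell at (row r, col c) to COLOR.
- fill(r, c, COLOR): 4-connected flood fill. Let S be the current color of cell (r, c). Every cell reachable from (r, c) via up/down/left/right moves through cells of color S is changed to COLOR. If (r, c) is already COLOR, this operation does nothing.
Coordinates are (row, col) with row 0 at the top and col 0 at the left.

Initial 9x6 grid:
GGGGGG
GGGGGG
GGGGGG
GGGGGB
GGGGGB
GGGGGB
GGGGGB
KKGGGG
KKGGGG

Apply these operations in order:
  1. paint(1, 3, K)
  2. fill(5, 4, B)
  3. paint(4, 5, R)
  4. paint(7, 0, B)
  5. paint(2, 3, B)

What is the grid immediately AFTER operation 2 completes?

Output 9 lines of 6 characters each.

Answer: BBBBBB
BBBKBB
BBBBBB
BBBBBB
BBBBBB
BBBBBB
BBBBBB
KKBBBB
KKBBBB

Derivation:
After op 1 paint(1,3,K):
GGGGGG
GGGKGG
GGGGGG
GGGGGB
GGGGGB
GGGGGB
GGGGGB
KKGGGG
KKGGGG
After op 2 fill(5,4,B) [45 cells changed]:
BBBBBB
BBBKBB
BBBBBB
BBBBBB
BBBBBB
BBBBBB
BBBBBB
KKBBBB
KKBBBB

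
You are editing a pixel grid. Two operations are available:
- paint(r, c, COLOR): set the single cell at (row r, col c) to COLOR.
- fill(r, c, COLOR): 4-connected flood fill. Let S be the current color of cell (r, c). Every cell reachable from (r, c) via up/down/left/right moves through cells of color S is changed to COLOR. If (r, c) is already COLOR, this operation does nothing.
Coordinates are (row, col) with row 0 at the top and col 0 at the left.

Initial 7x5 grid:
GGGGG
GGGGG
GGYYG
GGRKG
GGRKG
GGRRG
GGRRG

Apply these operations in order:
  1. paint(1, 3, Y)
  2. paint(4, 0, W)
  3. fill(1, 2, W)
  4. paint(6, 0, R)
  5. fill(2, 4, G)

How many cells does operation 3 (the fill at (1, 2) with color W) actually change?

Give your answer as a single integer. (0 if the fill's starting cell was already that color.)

Answer: 23

Derivation:
After op 1 paint(1,3,Y):
GGGGG
GGGYG
GGYYG
GGRKG
GGRKG
GGRRG
GGRRG
After op 2 paint(4,0,W):
GGGGG
GGGYG
GGYYG
GGRKG
WGRKG
GGRRG
GGRRG
After op 3 fill(1,2,W) [23 cells changed]:
WWWWW
WWWYW
WWYYW
WWRKW
WWRKW
WWRRW
WWRRW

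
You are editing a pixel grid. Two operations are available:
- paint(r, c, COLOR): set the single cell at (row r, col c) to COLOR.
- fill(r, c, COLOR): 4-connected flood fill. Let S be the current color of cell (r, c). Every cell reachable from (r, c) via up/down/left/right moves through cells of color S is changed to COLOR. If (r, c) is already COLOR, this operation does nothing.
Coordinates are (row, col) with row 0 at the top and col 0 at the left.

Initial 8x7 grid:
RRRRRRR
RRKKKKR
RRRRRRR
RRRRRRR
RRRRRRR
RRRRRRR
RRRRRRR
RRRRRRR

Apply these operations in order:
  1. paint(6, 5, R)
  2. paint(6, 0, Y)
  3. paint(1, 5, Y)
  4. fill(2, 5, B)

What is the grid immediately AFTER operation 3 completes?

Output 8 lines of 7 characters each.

After op 1 paint(6,5,R):
RRRRRRR
RRKKKKR
RRRRRRR
RRRRRRR
RRRRRRR
RRRRRRR
RRRRRRR
RRRRRRR
After op 2 paint(6,0,Y):
RRRRRRR
RRKKKKR
RRRRRRR
RRRRRRR
RRRRRRR
RRRRRRR
YRRRRRR
RRRRRRR
After op 3 paint(1,5,Y):
RRRRRRR
RRKKKYR
RRRRRRR
RRRRRRR
RRRRRRR
RRRRRRR
YRRRRRR
RRRRRRR

Answer: RRRRRRR
RRKKKYR
RRRRRRR
RRRRRRR
RRRRRRR
RRRRRRR
YRRRRRR
RRRRRRR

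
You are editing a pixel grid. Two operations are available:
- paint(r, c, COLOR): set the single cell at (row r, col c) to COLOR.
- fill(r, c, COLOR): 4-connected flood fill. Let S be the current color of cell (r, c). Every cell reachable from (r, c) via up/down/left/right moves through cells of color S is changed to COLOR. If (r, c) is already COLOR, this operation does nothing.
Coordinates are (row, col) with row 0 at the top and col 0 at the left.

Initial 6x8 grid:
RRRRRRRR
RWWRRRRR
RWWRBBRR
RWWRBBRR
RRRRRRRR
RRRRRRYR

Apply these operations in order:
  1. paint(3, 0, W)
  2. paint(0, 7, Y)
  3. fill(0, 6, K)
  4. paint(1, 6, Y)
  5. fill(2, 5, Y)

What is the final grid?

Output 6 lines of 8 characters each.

Answer: KKKKKKKY
KWWKKKYK
KWWKYYKK
WWWKYYKK
KKKKKKKK
KKKKKKYK

Derivation:
After op 1 paint(3,0,W):
RRRRRRRR
RWWRRRRR
RWWRBBRR
WWWRBBRR
RRRRRRRR
RRRRRRYR
After op 2 paint(0,7,Y):
RRRRRRRY
RWWRRRRR
RWWRBBRR
WWWRBBRR
RRRRRRRR
RRRRRRYR
After op 3 fill(0,6,K) [35 cells changed]:
KKKKKKKY
KWWKKKKK
KWWKBBKK
WWWKBBKK
KKKKKKKK
KKKKKKYK
After op 4 paint(1,6,Y):
KKKKKKKY
KWWKKKYK
KWWKBBKK
WWWKBBKK
KKKKKKKK
KKKKKKYK
After op 5 fill(2,5,Y) [4 cells changed]:
KKKKKKKY
KWWKKKYK
KWWKYYKK
WWWKYYKK
KKKKKKKK
KKKKKKYK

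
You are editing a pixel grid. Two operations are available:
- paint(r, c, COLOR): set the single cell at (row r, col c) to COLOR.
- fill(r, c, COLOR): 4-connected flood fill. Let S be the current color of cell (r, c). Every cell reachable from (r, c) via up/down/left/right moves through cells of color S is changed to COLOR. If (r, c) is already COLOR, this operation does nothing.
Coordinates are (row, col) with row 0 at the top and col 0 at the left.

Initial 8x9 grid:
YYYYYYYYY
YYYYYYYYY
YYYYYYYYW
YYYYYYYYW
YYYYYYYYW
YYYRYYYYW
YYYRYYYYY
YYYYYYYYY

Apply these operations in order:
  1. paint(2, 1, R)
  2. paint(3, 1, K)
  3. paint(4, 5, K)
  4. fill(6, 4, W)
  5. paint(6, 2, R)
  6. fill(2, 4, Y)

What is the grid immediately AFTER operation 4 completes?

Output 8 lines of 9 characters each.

After op 1 paint(2,1,R):
YYYYYYYYY
YYYYYYYYY
YRYYYYYYW
YYYYYYYYW
YYYYYYYYW
YYYRYYYYW
YYYRYYYYY
YYYYYYYYY
After op 2 paint(3,1,K):
YYYYYYYYY
YYYYYYYYY
YRYYYYYYW
YKYYYYYYW
YYYYYYYYW
YYYRYYYYW
YYYRYYYYY
YYYYYYYYY
After op 3 paint(4,5,K):
YYYYYYYYY
YYYYYYYYY
YRYYYYYYW
YKYYYYYYW
YYYYYKYYW
YYYRYYYYW
YYYRYYYYY
YYYYYYYYY
After op 4 fill(6,4,W) [63 cells changed]:
WWWWWWWWW
WWWWWWWWW
WRWWWWWWW
WKWWWWWWW
WWWWWKWWW
WWWRWWWWW
WWWRWWWWW
WWWWWWWWW

Answer: WWWWWWWWW
WWWWWWWWW
WRWWWWWWW
WKWWWWWWW
WWWWWKWWW
WWWRWWWWW
WWWRWWWWW
WWWWWWWWW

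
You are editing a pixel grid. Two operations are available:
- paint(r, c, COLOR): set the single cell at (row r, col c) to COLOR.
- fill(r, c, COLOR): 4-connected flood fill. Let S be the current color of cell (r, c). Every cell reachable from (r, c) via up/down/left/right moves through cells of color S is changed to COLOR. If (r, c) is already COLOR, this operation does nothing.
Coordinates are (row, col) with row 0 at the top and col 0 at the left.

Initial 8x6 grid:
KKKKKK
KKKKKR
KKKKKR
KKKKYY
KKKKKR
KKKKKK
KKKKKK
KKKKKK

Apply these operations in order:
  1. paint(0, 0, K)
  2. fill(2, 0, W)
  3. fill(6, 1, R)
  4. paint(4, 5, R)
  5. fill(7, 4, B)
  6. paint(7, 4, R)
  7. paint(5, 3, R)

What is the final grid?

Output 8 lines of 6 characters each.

After op 1 paint(0,0,K):
KKKKKK
KKKKKR
KKKKKR
KKKKYY
KKKKKR
KKKKKK
KKKKKK
KKKKKK
After op 2 fill(2,0,W) [43 cells changed]:
WWWWWW
WWWWWR
WWWWWR
WWWWYY
WWWWWR
WWWWWW
WWWWWW
WWWWWW
After op 3 fill(6,1,R) [43 cells changed]:
RRRRRR
RRRRRR
RRRRRR
RRRRYY
RRRRRR
RRRRRR
RRRRRR
RRRRRR
After op 4 paint(4,5,R):
RRRRRR
RRRRRR
RRRRRR
RRRRYY
RRRRRR
RRRRRR
RRRRRR
RRRRRR
After op 5 fill(7,4,B) [46 cells changed]:
BBBBBB
BBBBBB
BBBBBB
BBBBYY
BBBBBB
BBBBBB
BBBBBB
BBBBBB
After op 6 paint(7,4,R):
BBBBBB
BBBBBB
BBBBBB
BBBBYY
BBBBBB
BBBBBB
BBBBBB
BBBBRB
After op 7 paint(5,3,R):
BBBBBB
BBBBBB
BBBBBB
BBBBYY
BBBBBB
BBBRBB
BBBBBB
BBBBRB

Answer: BBBBBB
BBBBBB
BBBBBB
BBBBYY
BBBBBB
BBBRBB
BBBBBB
BBBBRB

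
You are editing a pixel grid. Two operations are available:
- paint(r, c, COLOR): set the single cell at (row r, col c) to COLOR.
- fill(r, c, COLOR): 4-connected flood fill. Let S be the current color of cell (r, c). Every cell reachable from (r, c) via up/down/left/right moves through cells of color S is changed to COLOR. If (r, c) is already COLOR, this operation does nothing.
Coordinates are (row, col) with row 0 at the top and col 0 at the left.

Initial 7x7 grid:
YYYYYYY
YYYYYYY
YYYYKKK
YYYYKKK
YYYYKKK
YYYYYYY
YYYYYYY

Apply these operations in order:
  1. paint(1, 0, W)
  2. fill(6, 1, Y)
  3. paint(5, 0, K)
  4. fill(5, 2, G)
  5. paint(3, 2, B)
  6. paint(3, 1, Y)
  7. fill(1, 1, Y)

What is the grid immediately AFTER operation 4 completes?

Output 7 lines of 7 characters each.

After op 1 paint(1,0,W):
YYYYYYY
WYYYYYY
YYYYKKK
YYYYKKK
YYYYKKK
YYYYYYY
YYYYYYY
After op 2 fill(6,1,Y) [0 cells changed]:
YYYYYYY
WYYYYYY
YYYYKKK
YYYYKKK
YYYYKKK
YYYYYYY
YYYYYYY
After op 3 paint(5,0,K):
YYYYYYY
WYYYYYY
YYYYKKK
YYYYKKK
YYYYKKK
KYYYYYY
YYYYYYY
After op 4 fill(5,2,G) [38 cells changed]:
GGGGGGG
WGGGGGG
GGGGKKK
GGGGKKK
GGGGKKK
KGGGGGG
GGGGGGG

Answer: GGGGGGG
WGGGGGG
GGGGKKK
GGGGKKK
GGGGKKK
KGGGGGG
GGGGGGG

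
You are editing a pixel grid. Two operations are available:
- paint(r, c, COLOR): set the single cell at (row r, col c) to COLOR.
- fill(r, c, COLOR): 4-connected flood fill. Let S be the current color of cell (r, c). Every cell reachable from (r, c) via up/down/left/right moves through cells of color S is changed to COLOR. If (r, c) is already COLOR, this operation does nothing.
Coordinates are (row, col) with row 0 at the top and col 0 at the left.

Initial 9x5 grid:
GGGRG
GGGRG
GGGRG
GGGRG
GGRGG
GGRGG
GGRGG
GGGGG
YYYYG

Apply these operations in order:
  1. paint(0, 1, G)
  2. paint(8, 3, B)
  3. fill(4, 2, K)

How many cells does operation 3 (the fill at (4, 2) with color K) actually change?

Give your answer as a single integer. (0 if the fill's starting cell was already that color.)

Answer: 3

Derivation:
After op 1 paint(0,1,G):
GGGRG
GGGRG
GGGRG
GGGRG
GGRGG
GGRGG
GGRGG
GGGGG
YYYYG
After op 2 paint(8,3,B):
GGGRG
GGGRG
GGGRG
GGGRG
GGRGG
GGRGG
GGRGG
GGGGG
YYYBG
After op 3 fill(4,2,K) [3 cells changed]:
GGGRG
GGGRG
GGGRG
GGGRG
GGKGG
GGKGG
GGKGG
GGGGG
YYYBG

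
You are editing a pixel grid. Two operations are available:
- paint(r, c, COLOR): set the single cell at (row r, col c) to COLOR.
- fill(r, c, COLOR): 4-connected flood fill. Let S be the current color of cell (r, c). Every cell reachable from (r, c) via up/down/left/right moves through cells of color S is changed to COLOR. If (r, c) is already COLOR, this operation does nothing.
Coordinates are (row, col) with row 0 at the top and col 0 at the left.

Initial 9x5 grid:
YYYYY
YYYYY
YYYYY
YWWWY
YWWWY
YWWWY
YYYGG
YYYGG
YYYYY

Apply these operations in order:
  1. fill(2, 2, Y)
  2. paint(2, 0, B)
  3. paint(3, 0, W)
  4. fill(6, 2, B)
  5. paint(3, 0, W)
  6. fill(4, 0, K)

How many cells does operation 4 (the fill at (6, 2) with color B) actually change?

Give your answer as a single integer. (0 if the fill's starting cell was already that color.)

After op 1 fill(2,2,Y) [0 cells changed]:
YYYYY
YYYYY
YYYYY
YWWWY
YWWWY
YWWWY
YYYGG
YYYGG
YYYYY
After op 2 paint(2,0,B):
YYYYY
YYYYY
BYYYY
YWWWY
YWWWY
YWWWY
YYYGG
YYYGG
YYYYY
After op 3 paint(3,0,W):
YYYYY
YYYYY
BYYYY
WWWWY
YWWWY
YWWWY
YYYGG
YYYGG
YYYYY
After op 4 fill(6,2,B) [13 cells changed]:
YYYYY
YYYYY
BYYYY
WWWWY
BWWWY
BWWWY
BBBGG
BBBGG
BBBBB

Answer: 13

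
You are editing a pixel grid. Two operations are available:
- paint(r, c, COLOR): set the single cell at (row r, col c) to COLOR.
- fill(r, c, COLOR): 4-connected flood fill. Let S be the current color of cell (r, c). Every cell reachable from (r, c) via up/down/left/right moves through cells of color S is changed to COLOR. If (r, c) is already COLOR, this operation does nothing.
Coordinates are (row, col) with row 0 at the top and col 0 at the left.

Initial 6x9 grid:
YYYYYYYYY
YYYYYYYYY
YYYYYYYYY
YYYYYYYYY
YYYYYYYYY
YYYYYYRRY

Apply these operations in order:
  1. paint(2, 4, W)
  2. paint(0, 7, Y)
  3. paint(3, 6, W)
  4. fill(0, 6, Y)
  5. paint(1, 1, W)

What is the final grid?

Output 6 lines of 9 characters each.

Answer: YYYYYYYYY
YWYYYYYYY
YYYYWYYYY
YYYYYYWYY
YYYYYYYYY
YYYYYYRRY

Derivation:
After op 1 paint(2,4,W):
YYYYYYYYY
YYYYYYYYY
YYYYWYYYY
YYYYYYYYY
YYYYYYYYY
YYYYYYRRY
After op 2 paint(0,7,Y):
YYYYYYYYY
YYYYYYYYY
YYYYWYYYY
YYYYYYYYY
YYYYYYYYY
YYYYYYRRY
After op 3 paint(3,6,W):
YYYYYYYYY
YYYYYYYYY
YYYYWYYYY
YYYYYYWYY
YYYYYYYYY
YYYYYYRRY
After op 4 fill(0,6,Y) [0 cells changed]:
YYYYYYYYY
YYYYYYYYY
YYYYWYYYY
YYYYYYWYY
YYYYYYYYY
YYYYYYRRY
After op 5 paint(1,1,W):
YYYYYYYYY
YWYYYYYYY
YYYYWYYYY
YYYYYYWYY
YYYYYYYYY
YYYYYYRRY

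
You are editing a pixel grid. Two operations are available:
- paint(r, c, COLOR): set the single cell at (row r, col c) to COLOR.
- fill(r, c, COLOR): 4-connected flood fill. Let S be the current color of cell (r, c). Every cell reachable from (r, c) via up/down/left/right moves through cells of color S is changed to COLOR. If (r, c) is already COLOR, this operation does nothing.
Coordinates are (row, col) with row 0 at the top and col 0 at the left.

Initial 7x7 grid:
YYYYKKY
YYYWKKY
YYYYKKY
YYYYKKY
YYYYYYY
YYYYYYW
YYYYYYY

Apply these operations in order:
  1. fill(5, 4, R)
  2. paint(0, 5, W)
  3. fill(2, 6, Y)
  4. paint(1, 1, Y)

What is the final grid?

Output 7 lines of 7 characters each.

Answer: YYYYKWY
YYYWKKY
YYYYKKY
YYYYKKY
YYYYYYY
YYYYYYW
YYYYYYY

Derivation:
After op 1 fill(5,4,R) [39 cells changed]:
RRRRKKR
RRRWKKR
RRRRKKR
RRRRKKR
RRRRRRR
RRRRRRW
RRRRRRR
After op 2 paint(0,5,W):
RRRRKWR
RRRWKKR
RRRRKKR
RRRRKKR
RRRRRRR
RRRRRRW
RRRRRRR
After op 3 fill(2,6,Y) [39 cells changed]:
YYYYKWY
YYYWKKY
YYYYKKY
YYYYKKY
YYYYYYY
YYYYYYW
YYYYYYY
After op 4 paint(1,1,Y):
YYYYKWY
YYYWKKY
YYYYKKY
YYYYKKY
YYYYYYY
YYYYYYW
YYYYYYY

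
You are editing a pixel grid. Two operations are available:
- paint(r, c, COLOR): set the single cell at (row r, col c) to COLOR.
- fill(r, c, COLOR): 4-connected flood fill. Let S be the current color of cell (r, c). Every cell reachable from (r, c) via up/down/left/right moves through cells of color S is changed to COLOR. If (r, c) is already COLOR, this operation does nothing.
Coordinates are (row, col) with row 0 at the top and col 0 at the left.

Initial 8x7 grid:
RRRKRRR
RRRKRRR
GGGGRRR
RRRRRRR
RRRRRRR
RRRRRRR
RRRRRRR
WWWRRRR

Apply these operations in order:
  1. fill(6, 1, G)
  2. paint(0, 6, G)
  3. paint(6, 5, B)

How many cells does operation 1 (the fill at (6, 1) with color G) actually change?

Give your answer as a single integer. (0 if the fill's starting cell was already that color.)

After op 1 fill(6,1,G) [41 cells changed]:
RRRKGGG
RRRKGGG
GGGGGGG
GGGGGGG
GGGGGGG
GGGGGGG
GGGGGGG
WWWGGGG

Answer: 41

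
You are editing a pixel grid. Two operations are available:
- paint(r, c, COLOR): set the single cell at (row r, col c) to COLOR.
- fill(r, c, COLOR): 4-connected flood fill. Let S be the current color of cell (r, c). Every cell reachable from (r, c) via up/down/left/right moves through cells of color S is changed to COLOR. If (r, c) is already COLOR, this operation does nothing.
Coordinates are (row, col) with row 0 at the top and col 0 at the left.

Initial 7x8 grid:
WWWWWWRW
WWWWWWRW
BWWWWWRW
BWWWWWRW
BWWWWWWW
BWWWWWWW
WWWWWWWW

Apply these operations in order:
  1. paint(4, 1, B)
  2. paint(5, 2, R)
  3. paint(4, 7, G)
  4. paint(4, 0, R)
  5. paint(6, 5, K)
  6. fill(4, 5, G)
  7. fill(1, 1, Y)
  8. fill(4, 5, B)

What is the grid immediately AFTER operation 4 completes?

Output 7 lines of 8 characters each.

After op 1 paint(4,1,B):
WWWWWWRW
WWWWWWRW
BWWWWWRW
BWWWWWRW
BBWWWWWW
BWWWWWWW
WWWWWWWW
After op 2 paint(5,2,R):
WWWWWWRW
WWWWWWRW
BWWWWWRW
BWWWWWRW
BBWWWWWW
BWRWWWWW
WWWWWWWW
After op 3 paint(4,7,G):
WWWWWWRW
WWWWWWRW
BWWWWWRW
BWWWWWRW
BBWWWWWG
BWRWWWWW
WWWWWWWW
After op 4 paint(4,0,R):
WWWWWWRW
WWWWWWRW
BWWWWWRW
BWWWWWRW
RBWWWWWG
BWRWWWWW
WWWWWWWW

Answer: WWWWWWRW
WWWWWWRW
BWWWWWRW
BWWWWWRW
RBWWWWWG
BWRWWWWW
WWWWWWWW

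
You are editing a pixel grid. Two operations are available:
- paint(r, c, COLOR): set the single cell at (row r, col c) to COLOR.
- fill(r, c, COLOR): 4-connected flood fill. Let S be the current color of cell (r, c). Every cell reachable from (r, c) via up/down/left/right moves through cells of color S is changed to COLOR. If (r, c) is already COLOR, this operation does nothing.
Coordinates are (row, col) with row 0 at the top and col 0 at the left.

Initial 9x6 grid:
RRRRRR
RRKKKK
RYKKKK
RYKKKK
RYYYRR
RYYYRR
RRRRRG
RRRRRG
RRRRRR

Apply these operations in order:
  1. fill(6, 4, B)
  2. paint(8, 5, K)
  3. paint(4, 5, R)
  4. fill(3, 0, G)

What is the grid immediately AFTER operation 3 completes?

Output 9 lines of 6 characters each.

After op 1 fill(6,4,B) [32 cells changed]:
BBBBBB
BBKKKK
BYKKKK
BYKKKK
BYYYBB
BYYYBB
BBBBBG
BBBBBG
BBBBBB
After op 2 paint(8,5,K):
BBBBBB
BBKKKK
BYKKKK
BYKKKK
BYYYBB
BYYYBB
BBBBBG
BBBBBG
BBBBBK
After op 3 paint(4,5,R):
BBBBBB
BBKKKK
BYKKKK
BYKKKK
BYYYBR
BYYYBB
BBBBBG
BBBBBG
BBBBBK

Answer: BBBBBB
BBKKKK
BYKKKK
BYKKKK
BYYYBR
BYYYBB
BBBBBG
BBBBBG
BBBBBK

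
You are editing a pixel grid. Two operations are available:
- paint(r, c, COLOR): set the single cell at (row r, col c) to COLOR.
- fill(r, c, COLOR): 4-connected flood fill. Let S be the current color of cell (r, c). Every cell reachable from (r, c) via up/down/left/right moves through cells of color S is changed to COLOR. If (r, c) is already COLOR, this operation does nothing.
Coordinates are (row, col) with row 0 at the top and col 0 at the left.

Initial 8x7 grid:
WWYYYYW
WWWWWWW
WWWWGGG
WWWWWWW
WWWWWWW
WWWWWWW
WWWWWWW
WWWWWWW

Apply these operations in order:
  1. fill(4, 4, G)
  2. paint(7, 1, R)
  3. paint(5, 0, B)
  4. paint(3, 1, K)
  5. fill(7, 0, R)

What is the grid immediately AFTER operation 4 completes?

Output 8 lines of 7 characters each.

After op 1 fill(4,4,G) [49 cells changed]:
GGYYYYG
GGGGGGG
GGGGGGG
GGGGGGG
GGGGGGG
GGGGGGG
GGGGGGG
GGGGGGG
After op 2 paint(7,1,R):
GGYYYYG
GGGGGGG
GGGGGGG
GGGGGGG
GGGGGGG
GGGGGGG
GGGGGGG
GRGGGGG
After op 3 paint(5,0,B):
GGYYYYG
GGGGGGG
GGGGGGG
GGGGGGG
GGGGGGG
BGGGGGG
GGGGGGG
GRGGGGG
After op 4 paint(3,1,K):
GGYYYYG
GGGGGGG
GGGGGGG
GKGGGGG
GGGGGGG
BGGGGGG
GGGGGGG
GRGGGGG

Answer: GGYYYYG
GGGGGGG
GGGGGGG
GKGGGGG
GGGGGGG
BGGGGGG
GGGGGGG
GRGGGGG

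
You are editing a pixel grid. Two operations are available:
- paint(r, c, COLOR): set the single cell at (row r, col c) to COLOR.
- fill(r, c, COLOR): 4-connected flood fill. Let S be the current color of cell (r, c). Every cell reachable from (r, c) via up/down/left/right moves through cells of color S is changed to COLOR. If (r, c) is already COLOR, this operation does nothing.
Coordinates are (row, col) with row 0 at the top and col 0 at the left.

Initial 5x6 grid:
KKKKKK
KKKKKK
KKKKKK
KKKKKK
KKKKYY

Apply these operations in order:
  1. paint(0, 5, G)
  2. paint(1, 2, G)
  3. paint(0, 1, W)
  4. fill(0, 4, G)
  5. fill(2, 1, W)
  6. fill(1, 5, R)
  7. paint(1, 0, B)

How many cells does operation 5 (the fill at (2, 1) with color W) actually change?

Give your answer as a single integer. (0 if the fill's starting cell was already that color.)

Answer: 27

Derivation:
After op 1 paint(0,5,G):
KKKKKG
KKKKKK
KKKKKK
KKKKKK
KKKKYY
After op 2 paint(1,2,G):
KKKKKG
KKGKKK
KKKKKK
KKKKKK
KKKKYY
After op 3 paint(0,1,W):
KWKKKG
KKGKKK
KKKKKK
KKKKKK
KKKKYY
After op 4 fill(0,4,G) [25 cells changed]:
GWGGGG
GGGGGG
GGGGGG
GGGGGG
GGGGYY
After op 5 fill(2,1,W) [27 cells changed]:
WWWWWW
WWWWWW
WWWWWW
WWWWWW
WWWWYY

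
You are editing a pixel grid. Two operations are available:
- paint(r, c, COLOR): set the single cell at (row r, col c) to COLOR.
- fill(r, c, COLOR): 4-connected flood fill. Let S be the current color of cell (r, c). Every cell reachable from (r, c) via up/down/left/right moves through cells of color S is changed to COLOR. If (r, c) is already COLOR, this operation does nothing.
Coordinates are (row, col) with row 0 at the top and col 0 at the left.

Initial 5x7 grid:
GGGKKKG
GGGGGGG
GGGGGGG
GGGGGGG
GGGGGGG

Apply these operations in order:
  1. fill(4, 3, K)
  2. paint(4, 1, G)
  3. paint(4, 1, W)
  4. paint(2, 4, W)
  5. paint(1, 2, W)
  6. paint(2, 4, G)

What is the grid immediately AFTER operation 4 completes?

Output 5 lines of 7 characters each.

After op 1 fill(4,3,K) [32 cells changed]:
KKKKKKK
KKKKKKK
KKKKKKK
KKKKKKK
KKKKKKK
After op 2 paint(4,1,G):
KKKKKKK
KKKKKKK
KKKKKKK
KKKKKKK
KGKKKKK
After op 3 paint(4,1,W):
KKKKKKK
KKKKKKK
KKKKKKK
KKKKKKK
KWKKKKK
After op 4 paint(2,4,W):
KKKKKKK
KKKKKKK
KKKKWKK
KKKKKKK
KWKKKKK

Answer: KKKKKKK
KKKKKKK
KKKKWKK
KKKKKKK
KWKKKKK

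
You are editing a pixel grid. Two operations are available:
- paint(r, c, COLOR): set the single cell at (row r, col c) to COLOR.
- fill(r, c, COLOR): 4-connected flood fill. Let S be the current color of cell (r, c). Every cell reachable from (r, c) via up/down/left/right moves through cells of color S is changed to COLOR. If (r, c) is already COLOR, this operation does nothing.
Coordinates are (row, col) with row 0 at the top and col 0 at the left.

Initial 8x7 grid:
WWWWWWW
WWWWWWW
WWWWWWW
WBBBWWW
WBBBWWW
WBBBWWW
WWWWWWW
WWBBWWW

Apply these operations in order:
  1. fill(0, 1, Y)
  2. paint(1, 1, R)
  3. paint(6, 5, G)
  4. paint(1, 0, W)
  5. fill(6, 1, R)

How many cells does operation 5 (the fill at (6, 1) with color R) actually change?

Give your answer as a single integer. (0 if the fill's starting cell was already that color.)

Answer: 42

Derivation:
After op 1 fill(0,1,Y) [45 cells changed]:
YYYYYYY
YYYYYYY
YYYYYYY
YBBBYYY
YBBBYYY
YBBBYYY
YYYYYYY
YYBBYYY
After op 2 paint(1,1,R):
YYYYYYY
YRYYYYY
YYYYYYY
YBBBYYY
YBBBYYY
YBBBYYY
YYYYYYY
YYBBYYY
After op 3 paint(6,5,G):
YYYYYYY
YRYYYYY
YYYYYYY
YBBBYYY
YBBBYYY
YBBBYYY
YYYYYGY
YYBBYYY
After op 4 paint(1,0,W):
YYYYYYY
WRYYYYY
YYYYYYY
YBBBYYY
YBBBYYY
YBBBYYY
YYYYYGY
YYBBYYY
After op 5 fill(6,1,R) [42 cells changed]:
RRRRRRR
WRRRRRR
RRRRRRR
RBBBRRR
RBBBRRR
RBBBRRR
RRRRRGR
RRBBRRR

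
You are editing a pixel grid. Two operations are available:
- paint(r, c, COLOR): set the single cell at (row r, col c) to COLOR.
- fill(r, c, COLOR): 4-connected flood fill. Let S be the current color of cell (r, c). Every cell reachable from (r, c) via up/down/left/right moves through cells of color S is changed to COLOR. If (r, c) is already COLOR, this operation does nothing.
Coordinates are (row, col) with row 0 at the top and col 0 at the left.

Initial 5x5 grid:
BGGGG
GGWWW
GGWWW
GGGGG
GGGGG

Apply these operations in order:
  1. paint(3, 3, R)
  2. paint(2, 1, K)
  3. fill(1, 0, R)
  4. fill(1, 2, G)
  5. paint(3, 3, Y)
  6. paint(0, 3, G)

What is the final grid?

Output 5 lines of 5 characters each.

After op 1 paint(3,3,R):
BGGGG
GGWWW
GGWWW
GGGRG
GGGGG
After op 2 paint(2,1,K):
BGGGG
GGWWW
GKWWW
GGGRG
GGGGG
After op 3 fill(1,0,R) [16 cells changed]:
BRRRR
RRWWW
RKWWW
RRRRR
RRRRR
After op 4 fill(1,2,G) [6 cells changed]:
BRRRR
RRGGG
RKGGG
RRRRR
RRRRR
After op 5 paint(3,3,Y):
BRRRR
RRGGG
RKGGG
RRRYR
RRRRR
After op 6 paint(0,3,G):
BRRGR
RRGGG
RKGGG
RRRYR
RRRRR

Answer: BRRGR
RRGGG
RKGGG
RRRYR
RRRRR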